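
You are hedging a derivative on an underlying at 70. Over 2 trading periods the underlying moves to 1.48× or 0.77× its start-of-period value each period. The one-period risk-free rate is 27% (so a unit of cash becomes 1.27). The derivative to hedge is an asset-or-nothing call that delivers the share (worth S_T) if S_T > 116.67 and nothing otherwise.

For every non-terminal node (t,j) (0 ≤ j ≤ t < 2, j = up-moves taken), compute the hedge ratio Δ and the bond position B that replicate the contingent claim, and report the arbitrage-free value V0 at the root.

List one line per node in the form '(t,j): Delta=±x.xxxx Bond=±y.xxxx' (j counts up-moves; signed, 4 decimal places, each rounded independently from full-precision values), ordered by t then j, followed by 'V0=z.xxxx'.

Since d<R<u, set p* = (R−d)/(u−d) = 0.7042; price each node as the discounted p*-expectation of its children.
Terminal payoffs: V(2,0)=0.0000, V(2,1)=0.0000, V(2,2)=153.3280
Node (1,0) S=53.9000: V=(p*·0.0000+(1−p*)·0.0000)/1.27=0.0000; Δ=(0.0000−0.0000)/(79.7720−41.5030)=0.0000; B=V−Δ·S=0.0000
Node (1,1) S=103.6000: V=(p*·153.3280+(1−p*)·0.0000)/1.27=85.0216; Δ=(153.3280−0.0000)/(153.3280−79.7720)=2.0845; B=V−Δ·S=-130.9333
Node (0,0) S=70.0000: V=(p*·85.0216+(1−p*)·0.0000)/1.27=47.1452; Δ=(85.0216−0.0000)/(103.6000−53.9000)=1.7107; B=V−Δ·S=-72.6036
Root portfolio cost Δ·70+B reproduces V0=47.1452.

(0,0): Delta=1.7107 Bond=-72.6036
(1,0): Delta=0.0000 Bond=0.0000
(1,1): Delta=2.0845 Bond=-130.9333
V0=47.1452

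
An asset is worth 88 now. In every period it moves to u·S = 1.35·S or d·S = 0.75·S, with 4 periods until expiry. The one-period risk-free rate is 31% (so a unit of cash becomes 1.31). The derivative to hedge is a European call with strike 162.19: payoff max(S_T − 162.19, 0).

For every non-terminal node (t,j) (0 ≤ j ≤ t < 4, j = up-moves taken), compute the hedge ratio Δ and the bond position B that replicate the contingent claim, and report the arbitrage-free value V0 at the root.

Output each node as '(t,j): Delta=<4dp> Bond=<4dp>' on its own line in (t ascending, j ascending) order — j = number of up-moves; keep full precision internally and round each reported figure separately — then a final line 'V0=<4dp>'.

Under the risk-neutral measure, an up-move has probability p* = (R−d)/(u−d) = 0.9333 and values discount at R = 1.31.
Payoff layer (t=4): V(4,0)=0.0000, V(4,1)=0.0000, V(4,2)=0.0000, V(4,3)=0.1948, V(4,4)=130.1026
Node (3,0) S=37.1250: V=(p*·0.0000+(1−p*)·0.0000)/1.31=0.0000; Δ=(0.0000−0.0000)/(50.1188−27.8438)=0.0000; B=V−Δ·S=0.0000
Node (3,1) S=66.8250: V=(p*·0.0000+(1−p*)·0.0000)/1.31=0.0000; Δ=(0.0000−0.0000)/(90.2138−50.1188)=0.0000; B=V−Δ·S=0.0000
Node (3,2) S=120.2850: V=(p*·0.1948+(1−p*)·0.0000)/1.31=0.1388; Δ=(0.1948−0.0000)/(162.3848−90.2138)=0.0027; B=V−Δ·S=-0.1858
Node (3,3) S=216.5130: V=(p*·130.1026+(1−p*)·0.1948)/1.31=92.7038; Δ=(130.1026−0.1948)/(292.2926−162.3848)=1.0000; B=V−Δ·S=-123.8092
Node (2,0) S=49.5000: V=(p*·0.0000+(1−p*)·0.0000)/1.31=0.0000; Δ=(0.0000−0.0000)/(66.8250−37.1250)=0.0000; B=V−Δ·S=0.0000
Node (2,1) S=89.1000: V=(p*·0.1388+(1−p*)·0.0000)/1.31=0.0989; Δ=(0.1388−0.0000)/(120.2850−66.8250)=0.0026; B=V−Δ·S=-0.1324
Node (2,2) S=160.3800: V=(p*·92.7038+(1−p*)·0.1388)/1.31=66.0556; Δ=(92.7038−0.1388)/(216.5130−120.2850)=0.9619; B=V−Δ·S=-88.2195
Node (1,0) S=66.0000: V=(p*·0.0989+(1−p*)·0.0000)/1.31=0.0704; Δ=(0.0989−0.0000)/(89.1000−49.5000)=0.0025; B=V−Δ·S=-0.0943
Node (1,1) S=118.8000: V=(p*·66.0556+(1−p*)·0.0989)/1.31=47.0675; Δ=(66.0556−0.0989)/(160.3800−89.1000)=0.9253; B=V−Δ·S=-62.8604
Node (0,0) S=88.0000: V=(p*·47.0675+(1−p*)·0.0704)/1.31=33.5377; Δ=(47.0675−0.0704)/(118.8000−66.0000)=0.8901; B=V−Δ·S=-44.7908
Check: Δ(0,0)·S0 + B(0,0) = 33.5377 = V0.

(0,0): Delta=0.8901 Bond=-44.7908
(1,0): Delta=0.0025 Bond=-0.0943
(1,1): Delta=0.9253 Bond=-62.8604
(2,0): Delta=0.0000 Bond=0.0000
(2,1): Delta=0.0026 Bond=-0.1324
(2,2): Delta=0.9619 Bond=-88.2195
(3,0): Delta=0.0000 Bond=0.0000
(3,1): Delta=0.0000 Bond=0.0000
(3,2): Delta=0.0027 Bond=-0.1858
(3,3): Delta=1.0000 Bond=-123.8092
V0=33.5377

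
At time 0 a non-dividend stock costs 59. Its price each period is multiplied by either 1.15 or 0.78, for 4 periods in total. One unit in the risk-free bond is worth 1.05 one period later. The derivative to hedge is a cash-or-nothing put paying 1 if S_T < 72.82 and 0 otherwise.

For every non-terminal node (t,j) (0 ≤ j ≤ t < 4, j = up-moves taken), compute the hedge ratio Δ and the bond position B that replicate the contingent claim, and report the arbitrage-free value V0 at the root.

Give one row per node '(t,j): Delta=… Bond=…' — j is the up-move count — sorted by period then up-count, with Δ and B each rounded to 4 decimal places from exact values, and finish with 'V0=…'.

(0,0): Delta=-0.0154 Bond=1.4966
(1,0): Delta=0.0000 Bond=0.8638
(1,1): Delta=-0.0192 Bond=1.8336
(2,0): Delta=0.0000 Bond=0.9070
(2,1): Delta=0.0000 Bond=0.9070
(2,2): Delta=-0.0241 Bond=2.3024
(3,0): Delta=0.0000 Bond=0.9524
(3,1): Delta=0.0000 Bond=0.9524
(3,2): Delta=0.0000 Bond=0.9524
(3,3): Delta=-0.0301 Bond=2.9601
V0=0.5894

No-arbitrage ⇒ martingale measure with p* = (R−d)/(u−d) = 0.7297.
Payoff layer (t=4): V(4,0)=1.0000, V(4,1)=1.0000, V(4,2)=1.0000, V(4,3)=1.0000, V(4,4)=0.0000
Node (3,0) S=27.9986: V=(p*·1.0000+(1−p*)·1.0000)/1.05=0.9524; Δ=(1.0000−1.0000)/(32.1984−21.8389)=0.0000; B=V−Δ·S=0.9524
Node (3,1) S=41.2799: V=(p*·1.0000+(1−p*)·1.0000)/1.05=0.9524; Δ=(1.0000−1.0000)/(47.4719−32.1984)=0.0000; B=V−Δ·S=0.9524
Node (3,2) S=60.8614: V=(p*·1.0000+(1−p*)·1.0000)/1.05=0.9524; Δ=(1.0000−1.0000)/(69.9907−47.4719)=0.0000; B=V−Δ·S=0.9524
Node (3,3) S=89.7316: V=(p*·0.0000+(1−p*)·1.0000)/1.05=0.2574; Δ=(0.0000−1.0000)/(103.1914−69.9907)=-0.0301; B=V−Δ·S=2.9601
Node (2,0) S=35.8956: V=(p*·0.9524+(1−p*)·0.9524)/1.05=0.9070; Δ=(0.9524−0.9524)/(41.2799−27.9986)=0.0000; B=V−Δ·S=0.9070
Node (2,1) S=52.9230: V=(p*·0.9524+(1−p*)·0.9524)/1.05=0.9070; Δ=(0.9524−0.9524)/(60.8614−41.2799)=0.0000; B=V−Δ·S=0.9070
Node (2,2) S=78.0275: V=(p*·0.2574+(1−p*)·0.9524)/1.05=0.4240; Δ=(0.2574−0.9524)/(89.7316−60.8614)=-0.0241; B=V−Δ·S=2.3024
Node (1,0) S=46.0200: V=(p*·0.9070+(1−p*)·0.9070)/1.05=0.8638; Δ=(0.9070−0.9070)/(52.9230−35.8956)=0.0000; B=V−Δ·S=0.8638
Node (1,1) S=67.8500: V=(p*·0.4240+(1−p*)·0.9070)/1.05=0.5282; Δ=(0.4240−0.9070)/(78.0275−52.9230)=-0.0192; B=V−Δ·S=1.8336
Node (0,0) S=59.0000: V=(p*·0.5282+(1−p*)·0.8638)/1.05=0.5894; Δ=(0.5282−0.8638)/(67.8500−46.0200)=-0.0154; B=V−Δ·S=1.4966
Self-financing check: at every node Δ·S+B equals the discounted successor values.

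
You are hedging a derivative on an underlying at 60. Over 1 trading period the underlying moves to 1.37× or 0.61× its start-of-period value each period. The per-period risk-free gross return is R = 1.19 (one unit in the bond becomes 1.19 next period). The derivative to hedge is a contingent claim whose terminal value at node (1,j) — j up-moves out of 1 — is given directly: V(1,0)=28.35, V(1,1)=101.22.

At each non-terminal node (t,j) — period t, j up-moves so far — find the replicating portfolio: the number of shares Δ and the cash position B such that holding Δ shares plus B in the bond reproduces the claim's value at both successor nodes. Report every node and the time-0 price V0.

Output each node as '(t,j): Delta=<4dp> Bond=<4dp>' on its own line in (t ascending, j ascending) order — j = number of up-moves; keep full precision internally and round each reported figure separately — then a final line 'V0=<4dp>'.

Under the risk-neutral measure, an up-move has probability p* = (R−d)/(u−d) = 0.7632 and values discount at R = 1.19.
Terminal payoffs: V(1,0)=28.3500, V(1,1)=101.2200
Node (0,0) S=60.0000: V=(p*·101.2200+(1−p*)·28.3500)/1.19=70.5557; Δ=(101.2200−28.3500)/(82.2000−36.6000)=1.5980; B=V−Δ·S=-25.3259
Check: Δ(0,0)·S0 + B(0,0) = 70.5557 = V0.

(0,0): Delta=1.5980 Bond=-25.3259
V0=70.5557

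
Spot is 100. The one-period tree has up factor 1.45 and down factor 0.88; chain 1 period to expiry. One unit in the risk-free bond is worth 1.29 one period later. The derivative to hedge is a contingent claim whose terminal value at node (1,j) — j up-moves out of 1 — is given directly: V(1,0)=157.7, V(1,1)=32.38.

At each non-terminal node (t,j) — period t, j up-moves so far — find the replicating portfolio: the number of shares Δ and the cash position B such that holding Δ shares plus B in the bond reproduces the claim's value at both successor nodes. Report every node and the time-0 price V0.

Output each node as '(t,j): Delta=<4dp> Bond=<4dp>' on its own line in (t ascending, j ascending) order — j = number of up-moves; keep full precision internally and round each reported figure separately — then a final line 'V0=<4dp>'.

(0,0): Delta=-2.1986 Bond=272.2298
V0=52.3702

Under the risk-neutral measure, an up-move has probability p* = (R−d)/(u−d) = 0.7193 and values discount at R = 1.29.
At expiry t=1: V(1,0)=157.7000, V(1,1)=32.3800
  t=0,j=0: stock 100.0000 → up 145.0000 (V=32.3800), down 88.0000 (V=157.7000). Price 52.3702; hedge Δ=-2.1986, bond B=272.2298.
Check: Δ(0,0)·S0 + B(0,0) = 52.3702 = V0.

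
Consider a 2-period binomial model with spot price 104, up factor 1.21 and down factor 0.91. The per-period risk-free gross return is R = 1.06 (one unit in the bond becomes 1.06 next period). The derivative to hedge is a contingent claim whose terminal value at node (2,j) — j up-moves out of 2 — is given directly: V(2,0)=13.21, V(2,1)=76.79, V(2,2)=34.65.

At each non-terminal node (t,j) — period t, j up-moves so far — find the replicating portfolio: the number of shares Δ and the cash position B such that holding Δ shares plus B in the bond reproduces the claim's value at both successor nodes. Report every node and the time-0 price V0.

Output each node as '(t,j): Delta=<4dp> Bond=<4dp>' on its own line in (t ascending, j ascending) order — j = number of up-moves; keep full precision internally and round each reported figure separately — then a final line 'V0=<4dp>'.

(0,0): Delta=0.3241 Bond=11.1095
(1,0): Delta=2.2394 Bond=-169.4805
(1,1): Delta=-1.1162 Bond=193.0327
V0=44.8202

Under the risk-neutral measure, an up-move has probability p* = (R−d)/(u−d) = 0.5000 and values discount at R = 1.06.
Payoff layer (t=2): V(2,0)=13.2100, V(2,1)=76.7900, V(2,2)=34.6500
  t=1,j=0: stock 94.6400 → up 114.5144 (V=76.7900), down 86.1224 (V=13.2100). Price 42.4528; hedge Δ=2.2394, bond B=-169.4805.
  t=1,j=1: stock 125.8400 → up 152.2664 (V=34.6500), down 114.5144 (V=76.7900). Price 52.5660; hedge Δ=-1.1162, bond B=193.0327.
  t=0,j=0: stock 104.0000 → up 125.8400 (V=52.5660), down 94.6400 (V=42.4528). Price 44.8202; hedge Δ=0.3241, bond B=11.1095.
The time-0 hedge costs 44.8202, which is the no-arbitrage price.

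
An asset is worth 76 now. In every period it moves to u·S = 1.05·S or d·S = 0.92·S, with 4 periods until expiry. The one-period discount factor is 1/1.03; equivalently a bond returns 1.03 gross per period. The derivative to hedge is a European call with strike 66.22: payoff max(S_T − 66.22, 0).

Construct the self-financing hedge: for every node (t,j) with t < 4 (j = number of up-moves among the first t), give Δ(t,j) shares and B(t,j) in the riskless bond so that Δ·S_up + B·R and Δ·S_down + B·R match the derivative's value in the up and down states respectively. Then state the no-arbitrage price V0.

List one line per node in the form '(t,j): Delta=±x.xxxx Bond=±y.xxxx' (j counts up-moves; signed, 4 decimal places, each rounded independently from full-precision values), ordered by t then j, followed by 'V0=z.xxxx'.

(0,0): Delta=0.9747 Bond=-56.8619
(1,0): Delta=0.8709 Bond=-51.3134
(1,1): Delta=0.9912 Bond=-59.8868
(2,0): Delta=0.4617 Bond=-26.5280
(2,1): Delta=0.9361 Bond=-57.6391
(2,2): Delta=1.0000 Bond=-62.4187
(3,0): Delta=0.0000 Bond=0.0000
(3,1): Delta=0.5353 Bond=-32.2918
(3,2): Delta=1.0000 Bond=-64.2913
(3,3): Delta=1.0000 Bond=-64.2913
V0=17.2149

Under the risk-neutral measure, an up-move has probability p* = (R−d)/(u−d) = 0.8462 and values discount at R = 1.03.
Terminal values V(4,·): V(4,0)=0.0000, V(4,1)=0.0000, V(4,2)=4.6999, V(4,3)=14.7211, V(4,4)=26.1585
Node (3,0) S=59.1803: V=(p*·0.0000+(1−p*)·0.0000)/1.03=0.0000; Δ=(0.0000−0.0000)/(62.1393−54.4459)=0.0000; B=V−Δ·S=0.0000
Node (3,1) S=67.5427: V=(p*·4.6999+(1−p*)·0.0000)/1.03=3.8610; Δ=(4.6999−0.0000)/(70.9199−62.1393)=0.5353; B=V−Δ·S=-32.2918
Node (3,2) S=77.0868: V=(p*·14.7211+(1−p*)·4.6999)/1.03=12.7955; Δ=(14.7211−4.6999)/(80.9411−70.9199)=1.0000; B=V−Δ·S=-64.2913
Node (3,3) S=87.9795: V=(p*·26.1585+(1−p*)·14.7211)/1.03=23.6882; Δ=(26.1585−14.7211)/(92.3785−80.9411)=1.0000; B=V−Δ·S=-64.2913
Node (2,0) S=64.3264: V=(p*·3.8610+(1−p*)·0.0000)/1.03=3.1718; Δ=(3.8610−0.0000)/(67.5427−59.1803)=0.4617; B=V−Δ·S=-26.5280
Node (2,1) S=73.4160: V=(p*·12.7955+(1−p*)·3.8610)/1.03=11.0883; Δ=(12.7955−3.8610)/(77.0868−67.5427)=0.9361; B=V−Δ·S=-57.6391
Node (2,2) S=83.7900: V=(p*·23.6882+(1−p*)·12.7955)/1.03=21.3713; Δ=(23.6882−12.7955)/(87.9795−77.0868)=1.0000; B=V−Δ·S=-62.4187
Node (1,0) S=69.9200: V=(p*·11.0883+(1−p*)·3.1718)/1.03=9.5829; Δ=(11.0883−3.1718)/(73.4160−64.3264)=0.8709; B=V−Δ·S=-51.3134
Node (1,1) S=79.8000: V=(p*·21.3713+(1−p*)·11.0883)/1.03=19.2129; Δ=(21.3713−11.0883)/(83.7900−73.4160)=0.9912; B=V−Δ·S=-59.8868
Node (0,0) S=76.0000: V=(p*·19.2129+(1−p*)·9.5829)/1.03=17.2149; Δ=(19.2129−9.5829)/(79.8000−69.9200)=0.9747; B=V−Δ·S=-56.8619
Check: Δ(0,0)·S0 + B(0,0) = 17.2149 = V0.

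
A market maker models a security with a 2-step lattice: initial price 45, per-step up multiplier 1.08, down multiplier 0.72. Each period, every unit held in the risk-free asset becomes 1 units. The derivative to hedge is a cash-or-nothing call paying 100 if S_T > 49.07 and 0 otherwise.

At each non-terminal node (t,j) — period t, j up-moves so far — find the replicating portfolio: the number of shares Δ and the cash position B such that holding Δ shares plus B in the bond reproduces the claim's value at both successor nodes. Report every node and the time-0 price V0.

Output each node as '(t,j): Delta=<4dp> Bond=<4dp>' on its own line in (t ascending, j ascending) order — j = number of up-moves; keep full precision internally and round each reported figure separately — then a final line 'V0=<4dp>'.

(0,0): Delta=4.8011 Bond=-155.5556
(1,0): Delta=0.0000 Bond=0.0000
(1,1): Delta=5.7156 Bond=-200.0000
V0=60.4938

No-arbitrage ⇒ martingale measure with p* = (R−d)/(u−d) = 0.7778.
At expiry t=2: V(2,0)=0.0000, V(2,1)=0.0000, V(2,2)=100.0000
  t=1,j=0: stock 32.4000 → up 34.9920 (V=0.0000), down 23.3280 (V=0.0000). Price 0.0000; hedge Δ=0.0000, bond B=0.0000.
  t=1,j=1: stock 48.6000 → up 52.4880 (V=100.0000), down 34.9920 (V=0.0000). Price 77.7778; hedge Δ=5.7156, bond B=-200.0000.
  t=0,j=0: stock 45.0000 → up 48.6000 (V=77.7778), down 32.4000 (V=0.0000). Price 60.4938; hedge Δ=4.8011, bond B=-155.5556.
The time-0 hedge costs 60.4938, which is the no-arbitrage price.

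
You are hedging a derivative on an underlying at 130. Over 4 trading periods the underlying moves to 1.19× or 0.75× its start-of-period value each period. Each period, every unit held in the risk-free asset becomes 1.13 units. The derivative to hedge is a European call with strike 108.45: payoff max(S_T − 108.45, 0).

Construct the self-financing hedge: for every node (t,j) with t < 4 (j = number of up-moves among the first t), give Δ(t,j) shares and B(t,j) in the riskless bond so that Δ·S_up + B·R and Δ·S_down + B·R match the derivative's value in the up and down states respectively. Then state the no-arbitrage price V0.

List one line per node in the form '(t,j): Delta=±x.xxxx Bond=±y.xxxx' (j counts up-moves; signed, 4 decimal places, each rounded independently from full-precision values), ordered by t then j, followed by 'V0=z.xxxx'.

Risk-neutral probability p* = (R−d)/(u−d) = (1.13−0.75)/(1.19−0.75) = 0.8636.
At expiry t=4: V(4,0)=0.0000, V(4,1)=0.0000, V(4,2)=0.0000, V(4,3)=55.8530, V(4,4)=152.2441
Node (3,0) S=54.8438: V=(p*·0.0000+(1−p*)·0.0000)/1.13=0.0000; Δ=(0.0000−0.0000)/(65.2641−41.1328)=0.0000; B=V−Δ·S=0.0000
Node (3,1) S=87.0187: V=(p*·0.0000+(1−p*)·0.0000)/1.13=0.0000; Δ=(0.0000−0.0000)/(103.5523−65.2641)=0.0000; B=V−Δ·S=0.0000
Node (3,2) S=138.0697: V=(p*·55.8530+(1−p*)·0.0000)/1.13=42.6873; Δ=(55.8530−0.0000)/(164.3030−103.5523)=0.9194; B=V−Δ·S=-84.2513
Node (3,3) S=219.0707: V=(p*·152.2441+(1−p*)·55.8530)/1.13=123.0972; Δ=(152.2441−55.8530)/(260.6941−164.3030)=1.0000; B=V−Δ·S=-95.9735
Node (2,0) S=73.1250: V=(p*·0.0000+(1−p*)·0.0000)/1.13=0.0000; Δ=(0.0000−0.0000)/(87.0187−54.8438)=0.0000; B=V−Δ·S=0.0000
Node (2,1) S=116.0250: V=(p*·42.6873+(1−p*)·0.0000)/1.13=32.6251; Δ=(42.6873−0.0000)/(138.0697−87.0187)=0.8362; B=V−Δ·S=-64.3916
Node (2,2) S=184.0930: V=(p*·123.0972+(1−p*)·42.6873)/1.13=99.2321; Δ=(123.0972−42.6873)/(219.0707−138.0697)=0.9927; B=V−Δ·S=-83.5177
Node (1,0) S=97.5000: V=(p*·32.6251+(1−p*)·0.0000)/1.13=24.9347; Δ=(32.6251−0.0000)/(116.0250−73.1250)=0.7605; B=V−Δ·S=-49.2132
Node (1,1) S=154.7000: V=(p*·99.2321+(1−p*)·32.6251)/1.13=79.7781; Δ=(99.2321−32.6251)/(184.0930−116.0250)=0.9785; B=V−Δ·S=-71.6014
Node (0,0) S=130.0000: V=(p*·79.7781+(1−p*)·24.9347)/1.13=63.9818; Δ=(79.7781−24.9347)/(154.7000−97.5000)=0.9588; B=V−Δ·S=-60.6624
Check: Δ(0,0)·S0 + B(0,0) = 63.9818 = V0.

(0,0): Delta=0.9588 Bond=-60.6624
(1,0): Delta=0.7605 Bond=-49.2132
(1,1): Delta=0.9785 Bond=-71.6014
(2,0): Delta=0.0000 Bond=0.0000
(2,1): Delta=0.8362 Bond=-64.3916
(2,2): Delta=0.9927 Bond=-83.5177
(3,0): Delta=0.0000 Bond=0.0000
(3,1): Delta=0.0000 Bond=0.0000
(3,2): Delta=0.9194 Bond=-84.2513
(3,3): Delta=1.0000 Bond=-95.9735
V0=63.9818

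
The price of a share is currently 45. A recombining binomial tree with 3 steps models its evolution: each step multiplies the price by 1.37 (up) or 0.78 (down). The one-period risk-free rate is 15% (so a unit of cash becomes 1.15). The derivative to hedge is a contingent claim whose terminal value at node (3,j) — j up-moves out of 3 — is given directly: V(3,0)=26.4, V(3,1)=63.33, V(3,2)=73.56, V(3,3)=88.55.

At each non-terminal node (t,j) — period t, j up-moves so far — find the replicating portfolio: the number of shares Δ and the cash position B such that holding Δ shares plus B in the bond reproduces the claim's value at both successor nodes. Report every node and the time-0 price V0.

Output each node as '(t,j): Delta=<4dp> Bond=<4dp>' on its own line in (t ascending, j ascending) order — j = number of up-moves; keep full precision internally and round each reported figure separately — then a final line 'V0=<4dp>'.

Risk-neutral probability p* = (R−d)/(u−d) = (1.15−0.78)/(1.37−0.78) = 0.6271.
Payoff layer (t=3): V(3,0)=26.4000, V(3,1)=63.3300, V(3,2)=73.5600, V(3,3)=88.5500
Node (2,0) S=27.3780: V=(p*·63.3300+(1−p*)·26.4000)/1.15=43.0952; Δ=(63.3300−26.4000)/(37.5079−21.3548)=2.2863; B=V−Δ·S=-19.4980
Node (2,1) S=48.0870: V=(p*·73.5600+(1−p*)·63.3300)/1.15=60.6482; Δ=(73.5600−63.3300)/(65.8792−37.5079)=0.3606; B=V−Δ·S=43.3092
Node (2,2) S=84.4605: V=(p*·88.5500+(1−p*)·73.5600)/1.15=72.1396; Δ=(88.5500−73.5600)/(115.7109−65.8792)=0.3008; B=V−Δ·S=46.7328
Node (1,0) S=35.1000: V=(p*·60.6482+(1−p*)·43.0952)/1.15=47.0461; Δ=(60.6482−43.0952)/(48.0870−27.3780)=0.8476; B=V−Δ·S=17.2953
Node (1,1) S=61.6500: V=(p*·72.1396+(1−p*)·60.6482)/1.15=59.0040; Δ=(72.1396−60.6482)/(84.4605−48.0870)=0.3159; B=V−Δ·S=39.5271
Node (0,0) S=45.0000: V=(p*·59.0040+(1−p*)·47.0461)/1.15=47.4306; Δ=(59.0040−47.0461)/(61.6500−35.1000)=0.4504; B=V−Δ·S=27.1629
Each (Δ,B) replicates both successor values, so the strategy is self-financing and V0 is arbitrage-free.

(0,0): Delta=0.4504 Bond=27.1629
(1,0): Delta=0.8476 Bond=17.2953
(1,1): Delta=0.3159 Bond=39.5271
(2,0): Delta=2.2863 Bond=-19.4980
(2,1): Delta=0.3606 Bond=43.3092
(2,2): Delta=0.3008 Bond=46.7328
V0=47.4306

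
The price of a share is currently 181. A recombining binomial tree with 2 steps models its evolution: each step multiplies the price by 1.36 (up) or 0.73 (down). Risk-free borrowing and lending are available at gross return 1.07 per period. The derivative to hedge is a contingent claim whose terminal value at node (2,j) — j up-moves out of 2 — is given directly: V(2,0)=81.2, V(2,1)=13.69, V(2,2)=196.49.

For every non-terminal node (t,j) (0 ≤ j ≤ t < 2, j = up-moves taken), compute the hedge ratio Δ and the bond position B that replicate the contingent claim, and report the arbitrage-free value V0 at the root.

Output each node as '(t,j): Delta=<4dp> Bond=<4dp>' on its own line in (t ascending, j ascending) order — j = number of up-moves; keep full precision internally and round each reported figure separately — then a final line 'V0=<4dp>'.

(0,0): Delta=0.5539 Bond=-29.2939
(1,0): Delta=-0.8110 Bond=148.9961
(1,1): Delta=1.1787 Bond=-185.1644
V0=70.9552

No-arbitrage ⇒ martingale measure with p* = (R−d)/(u−d) = 0.5397.
Terminal values V(2,·): V(2,0)=81.2000, V(2,1)=13.6900, V(2,2)=196.4900
(1,0): S=132.1300. Δ = (V_up−V_dn)/(S_up−S_dn) = (13.6900−81.2000)/(179.6968−96.4549) = -0.8110. V = [p*·13.6900 + (1−p*)·81.2000]/1.07 = 41.8374. B = V − Δ·S = 148.9961.
(1,1): S=246.1600. Δ = (V_up−V_dn)/(S_up−S_dn) = (196.4900−13.6900)/(334.7776−179.6968) = 1.1787. V = [p*·196.4900 + (1−p*)·13.6900]/1.07 = 104.9944. B = V − Δ·S = -185.1644.
(0,0): S=181.0000. Δ = (V_up−V_dn)/(S_up−S_dn) = (104.9944−41.8374)/(246.1600−132.1300) = 0.5539. V = [p*·104.9944 + (1−p*)·41.8374]/1.07 = 70.9552. B = V − Δ·S = -29.2939.
Check: Δ(0,0)·S0 + B(0,0) = 70.9552 = V0.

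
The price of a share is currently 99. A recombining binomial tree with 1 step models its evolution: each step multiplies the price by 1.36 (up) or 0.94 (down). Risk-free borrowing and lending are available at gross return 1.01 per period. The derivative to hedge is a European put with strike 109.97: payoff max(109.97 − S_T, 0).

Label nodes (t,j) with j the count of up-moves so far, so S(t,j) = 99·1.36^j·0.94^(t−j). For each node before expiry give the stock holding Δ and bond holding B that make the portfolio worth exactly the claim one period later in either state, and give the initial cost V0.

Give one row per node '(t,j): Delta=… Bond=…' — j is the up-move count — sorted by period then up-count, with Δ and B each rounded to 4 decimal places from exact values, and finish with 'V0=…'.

The replicating-portfolio and risk-neutral prices coincide; use p* = (1.01−0.94)/(1.36−0.94) = 0.1667 for the latter.
Payoff layer (t=1): V(1,0)=16.9100, V(1,1)=0.0000
(0,0): S=99.0000. Δ = (V_up−V_dn)/(S_up−S_dn) = (0.0000−16.9100)/(134.6400−93.0600) = -0.4067. V = [p*·0.0000 + (1−p*)·16.9100]/1.01 = 13.9521. B = V − Δ·S = 54.2140.
The time-0 hedge costs 13.9521, which is the no-arbitrage price.

(0,0): Delta=-0.4067 Bond=54.2140
V0=13.9521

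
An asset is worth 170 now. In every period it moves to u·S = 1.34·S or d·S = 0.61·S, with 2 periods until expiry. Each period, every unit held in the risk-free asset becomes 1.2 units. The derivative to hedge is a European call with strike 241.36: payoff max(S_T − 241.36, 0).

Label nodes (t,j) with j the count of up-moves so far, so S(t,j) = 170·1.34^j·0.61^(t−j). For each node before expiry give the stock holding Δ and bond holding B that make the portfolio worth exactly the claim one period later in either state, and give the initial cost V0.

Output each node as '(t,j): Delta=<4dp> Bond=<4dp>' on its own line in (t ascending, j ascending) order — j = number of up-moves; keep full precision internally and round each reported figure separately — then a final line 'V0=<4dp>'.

The replicating-portfolio and risk-neutral prices coincide; use p* = (1.2−0.61)/(1.34−0.61) = 0.8082 for the latter.
At expiry t=2: V(2,0)=0.0000, V(2,1)=0.0000, V(2,2)=63.8920
Node (1,0) S=103.7000: V=(p*·0.0000+(1−p*)·0.0000)/1.2=0.0000; Δ=(0.0000−0.0000)/(138.9580−63.2570)=0.0000; B=V−Δ·S=0.0000
Node (1,1) S=227.8000: V=(p*·63.8920+(1−p*)·0.0000)/1.2=43.0323; Δ=(63.8920−0.0000)/(305.2520−138.9580)=0.3842; B=V−Δ·S=-44.4910
Node (0,0) S=170.0000: V=(p*·43.0323+(1−p*)·0.0000)/1.2=28.9829; Δ=(43.0323−0.0000)/(227.8000−103.7000)=0.3468; B=V−Δ·S=-29.9654
The time-0 hedge costs 28.9829, which is the no-arbitrage price.

(0,0): Delta=0.3468 Bond=-29.9654
(1,0): Delta=0.0000 Bond=0.0000
(1,1): Delta=0.3842 Bond=-44.4910
V0=28.9829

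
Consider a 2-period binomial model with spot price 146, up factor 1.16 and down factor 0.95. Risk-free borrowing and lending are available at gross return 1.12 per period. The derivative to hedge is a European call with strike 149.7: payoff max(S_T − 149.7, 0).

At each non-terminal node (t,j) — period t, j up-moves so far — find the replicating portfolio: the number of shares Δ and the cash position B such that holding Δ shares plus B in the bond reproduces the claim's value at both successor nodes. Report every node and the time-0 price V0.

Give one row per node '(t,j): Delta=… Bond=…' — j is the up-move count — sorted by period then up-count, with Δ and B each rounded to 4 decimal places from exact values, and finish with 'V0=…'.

(0,0): Delta=0.9005 Bond=-104.2966
(1,0): Delta=0.3842 Bond=-45.2058
(1,1): Delta=1.0000 Bond=-133.6607
V0=27.1788

Since d<R<u, set p* = (R−d)/(u−d) = 0.8095; price each node as the discounted p*-expectation of its children.
Terminal payoffs: V(2,0)=0.0000, V(2,1)=11.1920, V(2,2)=46.7576
(1,0): S=138.7000. Δ = (V_up−V_dn)/(S_up−S_dn) = (11.1920−0.0000)/(160.8920−131.7650) = 0.3842. V = [p*·11.1920 + (1−p*)·0.0000]/1.12 = 8.0895. B = V − Δ·S = -45.2058.
(1,1): S=169.3600. Δ = (V_up−V_dn)/(S_up−S_dn) = (46.7576−11.1920)/(196.4576−160.8920) = 1.0000. V = [p*·46.7576 + (1−p*)·11.1920]/1.12 = 35.6993. B = V − Δ·S = -133.6607.
(0,0): S=146.0000. Δ = (V_up−V_dn)/(S_up−S_dn) = (35.6993−8.0895)/(169.3600−138.7000) = 0.9005. V = [p*·35.6993 + (1−p*)·8.0895]/1.12 = 27.1788. B = V − Δ·S = -104.2966.
Each (Δ,B) replicates both successor values, so the strategy is self-financing and V0 is arbitrage-free.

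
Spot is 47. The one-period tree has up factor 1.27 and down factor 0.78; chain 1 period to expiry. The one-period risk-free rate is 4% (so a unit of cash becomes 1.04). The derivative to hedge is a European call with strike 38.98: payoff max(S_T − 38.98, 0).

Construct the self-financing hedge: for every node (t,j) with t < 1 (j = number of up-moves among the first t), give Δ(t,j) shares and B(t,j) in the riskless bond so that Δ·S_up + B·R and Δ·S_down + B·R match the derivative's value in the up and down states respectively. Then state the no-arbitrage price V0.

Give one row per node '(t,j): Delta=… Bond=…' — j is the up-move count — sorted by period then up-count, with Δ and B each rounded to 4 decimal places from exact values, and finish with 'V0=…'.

(0,0): Delta=0.8993 Bond=-31.6990
V0=10.5663

Under the risk-neutral measure, an up-move has probability p* = (R−d)/(u−d) = 0.5306 and values discount at R = 1.04.
At expiry t=1: V(1,0)=0.0000, V(1,1)=20.7100
Node (0,0) S=47.0000: V=(p*·20.7100+(1−p*)·0.0000)/1.04=10.5663; Δ=(20.7100−0.0000)/(59.6900−36.6600)=0.8993; B=V−Δ·S=-31.6990
Root portfolio cost Δ·47+B reproduces V0=10.5663.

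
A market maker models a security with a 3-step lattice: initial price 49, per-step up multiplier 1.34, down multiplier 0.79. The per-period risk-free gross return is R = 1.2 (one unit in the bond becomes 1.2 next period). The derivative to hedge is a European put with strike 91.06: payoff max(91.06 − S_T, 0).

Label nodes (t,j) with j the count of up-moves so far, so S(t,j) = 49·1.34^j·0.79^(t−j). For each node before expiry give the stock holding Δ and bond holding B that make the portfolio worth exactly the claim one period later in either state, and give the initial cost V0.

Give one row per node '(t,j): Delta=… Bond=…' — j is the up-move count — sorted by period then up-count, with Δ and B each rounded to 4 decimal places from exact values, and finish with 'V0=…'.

(0,0): Delta=-0.6157 Bond=40.2994
(1,0): Delta=-1.0000 Bond=63.2361
(1,1): Delta=-0.5383 Bond=43.2793
(2,0): Delta=-1.0000 Bond=75.8833
(2,1): Delta=-1.0000 Bond=75.8833
(2,2): Delta=-0.4454 Bond=43.7577
V0=10.1309

Risk-neutral probability p* = (R−d)/(u−d) = (1.2−0.79)/(1.34−0.79) = 0.7455.
Terminal payoffs: V(3,0)=66.9011, V(3,1)=50.0816, V(3,2)=21.5523, V(3,3)=0.0000
  t=2,j=0: stock 30.5809 → up 40.9784 (V=50.0816), down 24.1589 (V=66.9011). Price 45.3024; hedge Δ=-1.0000, bond B=75.8833.
  t=2,j=1: stock 51.8714 → up 69.5077 (V=21.5523), down 40.9784 (V=50.0816). Price 24.0119; hedge Δ=-1.0000, bond B=75.8833.
  t=2,j=2: stock 87.9844 → up 117.8991 (V=0.0000), down 69.5077 (V=21.5523). Price 4.5717; hedge Δ=-0.4454, bond B=43.7577.
  t=1,j=0: stock 38.7100 → up 51.8714 (V=24.0119), down 30.5809 (V=45.3024). Price 24.5261; hedge Δ=-1.0000, bond B=63.2361.
  t=1,j=1: stock 65.6600 → up 87.9844 (V=4.5717), down 51.8714 (V=24.0119). Price 7.9334; hedge Δ=-0.5383, bond B=43.2793.
  t=0,j=0: stock 49.0000 → up 65.6600 (V=7.9334), down 38.7100 (V=24.5261). Price 10.1309; hedge Δ=-0.6157, bond B=40.2994.
Self-financing check: at every node Δ·S+B equals the discounted successor values.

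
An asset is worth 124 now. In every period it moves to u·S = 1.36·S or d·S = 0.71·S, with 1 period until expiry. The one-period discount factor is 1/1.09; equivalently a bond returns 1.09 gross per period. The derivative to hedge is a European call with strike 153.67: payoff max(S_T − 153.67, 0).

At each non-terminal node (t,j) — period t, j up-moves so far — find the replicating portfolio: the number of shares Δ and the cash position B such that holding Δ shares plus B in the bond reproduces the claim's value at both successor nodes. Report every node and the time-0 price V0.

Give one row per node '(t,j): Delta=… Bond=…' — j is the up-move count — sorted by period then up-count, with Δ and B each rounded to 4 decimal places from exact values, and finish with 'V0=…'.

The replicating-portfolio and risk-neutral prices coincide; use p* = (1.09−0.71)/(1.36−0.71) = 0.5846 for the latter.
Terminal payoffs: V(1,0)=0.0000, V(1,1)=14.9700
  t=0,j=0: stock 124.0000 → up 168.6400 (V=14.9700), down 88.0400 (V=0.0000). Price 8.0291; hedge Δ=0.1857, bond B=-15.0017.
Each (Δ,B) replicates both successor values, so the strategy is self-financing and V0 is arbitrage-free.

(0,0): Delta=0.1857 Bond=-15.0017
V0=8.0291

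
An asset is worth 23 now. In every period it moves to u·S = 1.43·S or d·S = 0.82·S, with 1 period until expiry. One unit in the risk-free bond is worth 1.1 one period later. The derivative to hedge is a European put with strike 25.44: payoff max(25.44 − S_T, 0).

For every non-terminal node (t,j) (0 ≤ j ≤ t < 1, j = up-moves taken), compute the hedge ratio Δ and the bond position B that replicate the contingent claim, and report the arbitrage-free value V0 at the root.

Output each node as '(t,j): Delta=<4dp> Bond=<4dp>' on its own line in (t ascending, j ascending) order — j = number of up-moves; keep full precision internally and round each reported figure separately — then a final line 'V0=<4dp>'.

Risk-neutral probability p* = (R−d)/(u−d) = (1.1−0.82)/(1.43−0.82) = 0.4590.
Terminal payoffs: V(1,0)=6.5800, V(1,1)=0.0000
Node (0,0) S=23.0000: V=(p*·0.0000+(1−p*)·6.5800)/1.1=3.2361; Δ=(0.0000−6.5800)/(32.8900−18.8600)=-0.4690; B=V−Δ·S=14.0230
Each (Δ,B) replicates both successor values, so the strategy is self-financing and V0 is arbitrage-free.

(0,0): Delta=-0.4690 Bond=14.0230
V0=3.2361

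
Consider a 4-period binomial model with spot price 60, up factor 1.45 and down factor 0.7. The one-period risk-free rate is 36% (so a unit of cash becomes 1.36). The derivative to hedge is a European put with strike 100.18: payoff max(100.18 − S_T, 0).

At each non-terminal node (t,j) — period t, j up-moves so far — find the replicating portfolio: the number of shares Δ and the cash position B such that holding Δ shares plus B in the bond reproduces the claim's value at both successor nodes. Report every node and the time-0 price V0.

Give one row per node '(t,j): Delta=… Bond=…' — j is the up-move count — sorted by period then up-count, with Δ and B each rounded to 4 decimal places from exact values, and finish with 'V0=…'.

(0,0): Delta=-0.1055 Bond=7.2085
(1,0): Delta=-0.6297 Bond=31.8200
(1,1): Delta=-0.0710 Bond=6.8013
(2,0): Delta=-1.0000 Bond=54.1631
(2,1): Delta=-0.6053 Bond=41.7906
(2,2): Delta=-0.0358 Bond=4.8124
(3,0): Delta=-1.0000 Bond=73.6618
(3,1): Delta=-1.0000 Bond=73.6618
(3,2): Delta=-0.5793 Bond=54.5406
(3,3): Delta=0.0000 Bond=0.0000
V0=0.8806

The replicating-portfolio and risk-neutral prices coincide; use p* = (1.36−0.7)/(1.45−0.7) = 0.8800 for the latter.
At expiry t=4: V(4,0)=85.7740, V(4,1)=70.3390, V(4,2)=38.3665, V(4,3)=0.0000, V(4,4)=0.0000
  t=3,j=0: stock 20.5800 → up 29.8410 (V=70.3390), down 14.4060 (V=85.7740). Price 53.0818; hedge Δ=-1.0000, bond B=73.6618.
  t=3,j=1: stock 42.6300 → up 61.8135 (V=38.3665), down 29.8410 (V=70.3390). Price 31.0318; hedge Δ=-1.0000, bond B=73.6618.
  t=3,j=2: stock 88.3050 → up 128.0422 (V=0.0000), down 61.8135 (V=38.3665). Price 3.3853; hedge Δ=-0.5793, bond B=54.5406.
  t=3,j=3: stock 182.9175 → up 265.2304 (V=0.0000), down 128.0422 (V=0.0000). Price 0.0000; hedge Δ=0.0000, bond B=0.0000.
  t=2,j=0: stock 29.4000 → up 42.6300 (V=31.0318), down 20.5800 (V=53.0818). Price 24.7631; hedge Δ=-1.0000, bond B=54.1631.
  t=2,j=1: stock 60.9000 → up 88.3050 (V=3.3853), down 42.6300 (V=31.0318). Price 4.9286; hedge Δ=-0.6053, bond B=41.7906.
  t=2,j=2: stock 126.1500 → up 182.9175 (V=0.0000), down 88.3050 (V=3.3853). Price 0.2987; hedge Δ=-0.0358, bond B=4.8124.
  t=1,j=0: stock 42.0000 → up 60.9000 (V=4.9286), down 29.4000 (V=24.7631). Price 5.3741; hedge Δ=-0.6297, bond B=31.8200.
  t=1,j=1: stock 87.0000 → up 126.1500 (V=0.2987), down 60.9000 (V=4.9286). Price 0.6282; hedge Δ=-0.0710, bond B=6.8013.
  t=0,j=0: stock 60.0000 → up 87.0000 (V=0.6282), down 42.0000 (V=5.3741). Price 0.8806; hedge Δ=-0.1055, bond B=7.2085.
Root portfolio cost Δ·60+B reproduces V0=0.8806.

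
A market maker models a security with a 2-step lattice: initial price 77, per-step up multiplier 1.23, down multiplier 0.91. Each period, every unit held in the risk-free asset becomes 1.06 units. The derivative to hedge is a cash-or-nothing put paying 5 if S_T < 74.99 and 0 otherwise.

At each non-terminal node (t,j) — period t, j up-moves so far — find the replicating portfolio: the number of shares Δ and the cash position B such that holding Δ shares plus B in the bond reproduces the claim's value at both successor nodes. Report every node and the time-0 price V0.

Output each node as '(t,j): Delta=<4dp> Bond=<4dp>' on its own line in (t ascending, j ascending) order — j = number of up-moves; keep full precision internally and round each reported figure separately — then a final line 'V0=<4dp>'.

Since d<R<u, set p* = (R−d)/(u−d) = 0.4688; price each node as the discounted p*-expectation of its children.
Payoff layer (t=2): V(2,0)=5.0000, V(2,1)=0.0000, V(2,2)=0.0000
  t=1,j=0: stock 70.0700 → up 86.1861 (V=0.0000), down 63.7637 (V=5.0000). Price 2.5059; hedge Δ=-0.2230, bond B=18.1309.
  t=1,j=1: stock 94.7100 → up 116.4933 (V=0.0000), down 86.1861 (V=0.0000). Price 0.0000; hedge Δ=0.0000, bond B=0.0000.
  t=0,j=0: stock 77.0000 → up 94.7100 (V=0.0000), down 70.0700 (V=2.5059). Price 1.2559; hedge Δ=-0.1017, bond B=9.0868.
Check: Δ(0,0)·S0 + B(0,0) = 1.2559 = V0.

(0,0): Delta=-0.1017 Bond=9.0868
(1,0): Delta=-0.2230 Bond=18.1309
(1,1): Delta=0.0000 Bond=0.0000
V0=1.2559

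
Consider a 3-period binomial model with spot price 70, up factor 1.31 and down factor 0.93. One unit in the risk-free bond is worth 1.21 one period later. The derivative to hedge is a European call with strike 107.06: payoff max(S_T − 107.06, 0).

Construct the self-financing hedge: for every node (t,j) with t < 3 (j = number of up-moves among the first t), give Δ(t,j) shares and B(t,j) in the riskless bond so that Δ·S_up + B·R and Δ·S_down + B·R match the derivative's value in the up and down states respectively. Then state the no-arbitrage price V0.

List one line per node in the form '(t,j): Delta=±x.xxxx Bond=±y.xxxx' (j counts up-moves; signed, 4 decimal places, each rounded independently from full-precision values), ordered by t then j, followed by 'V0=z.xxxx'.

Since d<R<u, set p* = (R−d)/(u−d) = 0.7368; price each node as the discounted p*-expectation of its children.
Payoff layer (t=3): V(3,0)=0.0000, V(3,1)=0.0000, V(3,2)=4.6581, V(3,3)=50.3064
(2,0): S=60.5430. Δ = (V_up−V_dn)/(S_up−S_dn) = (0.0000−0.0000)/(79.3113−56.3050) = 0.0000. V = [p*·0.0000 + (1−p*)·0.0000]/1.21 = 0.0000. B = V − Δ·S = 0.0000.
(2,1): S=85.2810. Δ = (V_up−V_dn)/(S_up−S_dn) = (4.6581−0.0000)/(111.7181−79.3113) = 0.1437. V = [p*·4.6581 + (1−p*)·0.0000]/1.21 = 2.8366. B = V − Δ·S = -9.4216.
(2,2): S=120.1270. Δ = (V_up−V_dn)/(S_up−S_dn) = (50.3064−4.6581)/(157.3664−111.7181) = 1.0000. V = [p*·50.3064 + (1−p*)·4.6581]/1.21 = 31.6477. B = V − Δ·S = -88.4793.
(1,0): S=65.1000. Δ = (V_up−V_dn)/(S_up−S_dn) = (2.8366−0.0000)/(85.2810−60.5430) = 0.1147. V = [p*·2.8366 + (1−p*)·0.0000]/1.21 = 1.7274. B = V − Δ·S = -5.7374.
(1,1): S=91.7000. Δ = (V_up−V_dn)/(S_up−S_dn) = (31.6477−2.8366)/(120.1270−85.2810) = 0.8268. V = [p*·31.6477 + (1−p*)·2.8366]/1.21 = 19.8891. B = V − Δ·S = -55.9295.
(0,0): S=70.0000. Δ = (V_up−V_dn)/(S_up−S_dn) = (19.8891−1.7274)/(91.7000−65.1000) = 0.6828. V = [p*·19.8891 + (1−p*)·1.7274]/1.21 = 12.4874. B = V − Δ·S = -35.3066.
The time-0 hedge costs 12.4874, which is the no-arbitrage price.

(0,0): Delta=0.6828 Bond=-35.3066
(1,0): Delta=0.1147 Bond=-5.7374
(1,1): Delta=0.8268 Bond=-55.9295
(2,0): Delta=0.0000 Bond=0.0000
(2,1): Delta=0.1437 Bond=-9.4216
(2,2): Delta=1.0000 Bond=-88.4793
V0=12.4874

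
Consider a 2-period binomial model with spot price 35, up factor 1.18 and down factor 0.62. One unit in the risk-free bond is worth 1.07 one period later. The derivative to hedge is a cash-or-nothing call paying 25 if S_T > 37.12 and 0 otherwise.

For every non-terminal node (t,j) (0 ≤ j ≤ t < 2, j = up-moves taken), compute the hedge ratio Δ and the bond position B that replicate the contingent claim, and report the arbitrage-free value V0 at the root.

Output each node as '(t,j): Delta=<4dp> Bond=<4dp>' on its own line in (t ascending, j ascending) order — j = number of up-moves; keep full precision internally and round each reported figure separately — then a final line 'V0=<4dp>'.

(0,0): Delta=0.9579 Bond=-19.4268
(1,0): Delta=0.0000 Bond=0.0000
(1,1): Delta=1.0809 Bond=-25.8678
V0=14.1001

The replicating-portfolio and risk-neutral prices coincide; use p* = (1.07−0.62)/(1.18−0.62) = 0.8036 for the latter.
At expiry t=2: V(2,0)=0.0000, V(2,1)=0.0000, V(2,2)=25.0000
  t=1,j=0: stock 21.7000 → up 25.6060 (V=0.0000), down 13.4540 (V=0.0000). Price 0.0000; hedge Δ=0.0000, bond B=0.0000.
  t=1,j=1: stock 41.3000 → up 48.7340 (V=25.0000), down 25.6060 (V=0.0000). Price 18.7750; hedge Δ=1.0809, bond B=-25.8678.
  t=0,j=0: stock 35.0000 → up 41.3000 (V=18.7750), down 21.7000 (V=0.0000). Price 14.1001; hedge Δ=0.9579, bond B=-19.4268.
The time-0 hedge costs 14.1001, which is the no-arbitrage price.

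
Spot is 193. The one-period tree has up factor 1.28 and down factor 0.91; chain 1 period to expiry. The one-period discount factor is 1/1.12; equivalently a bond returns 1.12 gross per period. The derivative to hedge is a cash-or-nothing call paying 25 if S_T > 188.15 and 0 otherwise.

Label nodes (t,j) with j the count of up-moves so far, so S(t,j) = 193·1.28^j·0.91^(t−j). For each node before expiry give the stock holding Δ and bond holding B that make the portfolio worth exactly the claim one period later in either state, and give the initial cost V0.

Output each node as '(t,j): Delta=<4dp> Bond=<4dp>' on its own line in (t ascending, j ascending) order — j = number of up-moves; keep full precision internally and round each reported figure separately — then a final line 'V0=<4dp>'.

Since d<R<u, set p* = (R−d)/(u−d) = 0.5676; price each node as the discounted p*-expectation of its children.
Terminal payoffs: V(1,0)=0.0000, V(1,1)=25.0000
Node (0,0) S=193.0000: V=(p*·25.0000+(1−p*)·0.0000)/1.12=12.6689; Δ=(25.0000−0.0000)/(247.0400−175.6300)=0.3501; B=V−Δ·S=-54.8986
Each (Δ,B) replicates both successor values, so the strategy is self-financing and V0 is arbitrage-free.

(0,0): Delta=0.3501 Bond=-54.8986
V0=12.6689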